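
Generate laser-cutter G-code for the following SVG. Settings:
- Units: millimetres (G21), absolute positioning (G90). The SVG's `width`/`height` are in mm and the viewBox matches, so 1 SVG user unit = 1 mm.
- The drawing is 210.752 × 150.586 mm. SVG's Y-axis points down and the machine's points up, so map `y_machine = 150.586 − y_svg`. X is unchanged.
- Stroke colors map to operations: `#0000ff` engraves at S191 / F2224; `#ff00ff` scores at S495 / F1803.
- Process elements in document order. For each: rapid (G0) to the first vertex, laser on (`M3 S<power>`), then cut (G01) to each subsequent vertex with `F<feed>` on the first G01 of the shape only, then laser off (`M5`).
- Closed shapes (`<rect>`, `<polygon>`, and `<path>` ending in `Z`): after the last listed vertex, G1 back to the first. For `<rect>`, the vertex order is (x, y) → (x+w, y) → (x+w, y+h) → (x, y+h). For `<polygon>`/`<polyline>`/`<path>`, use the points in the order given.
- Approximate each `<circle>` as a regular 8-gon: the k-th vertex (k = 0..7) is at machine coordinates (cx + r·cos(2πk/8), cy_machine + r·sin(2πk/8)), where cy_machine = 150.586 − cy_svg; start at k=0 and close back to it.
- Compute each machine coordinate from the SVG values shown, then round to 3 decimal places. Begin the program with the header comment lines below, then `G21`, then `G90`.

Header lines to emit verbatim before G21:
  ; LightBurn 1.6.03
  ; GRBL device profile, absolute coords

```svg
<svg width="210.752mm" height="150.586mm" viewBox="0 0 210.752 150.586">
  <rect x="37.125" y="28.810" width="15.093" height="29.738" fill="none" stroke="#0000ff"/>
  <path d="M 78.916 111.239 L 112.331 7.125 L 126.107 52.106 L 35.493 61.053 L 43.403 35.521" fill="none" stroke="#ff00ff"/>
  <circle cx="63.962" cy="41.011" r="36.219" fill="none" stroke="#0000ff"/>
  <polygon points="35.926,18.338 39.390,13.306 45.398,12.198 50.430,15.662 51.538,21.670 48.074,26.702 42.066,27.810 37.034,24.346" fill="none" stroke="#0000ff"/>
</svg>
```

viewBox `0 0 210.752 150.586` with mm width/height → 1 unit = 1 mm. Flip: y_m = 150.586 − y_svg.

**Shape 1** — `<rect>` rectangle, stroke `#0000ff` → engrave (S191, F2224). Machine vertices: (37.125,121.776) → (52.218,121.776) → (52.218,92.038) → (37.125,92.038) → (37.125,121.776). Closed: final G1 returns to the first vertex.

**Shape 2** — `<path>` open polyline, stroke `#ff00ff` → score (S495, F1803). Machine vertices: (78.916,39.347) → (112.331,143.461) → (126.107,98.480) → (35.493,89.533) → (43.403,115.065). Open path.

**Shape 3** — `<circle>` circle, stroke `#0000ff` → engrave (S191, F2224). Machine vertices: (100.181,109.575) → (89.573,135.186) → (63.962,145.794) → (38.351,135.186) → (27.743,109.575) → (38.351,83.964) → (63.962,73.356) → (89.573,83.964) → (100.181,109.575). Closed: final G1 returns to the first vertex.

**Shape 4** — `<polygon>` regular polygon, stroke `#0000ff` → engrave (S191, F2224). Machine vertices: (35.926,132.248) → (39.390,137.280) → (45.398,138.388) → (50.430,134.924) → (51.538,128.916) → (48.074,123.884) → (42.066,122.776) → (37.034,126.240) → (35.926,132.248). Closed: final G1 returns to the first vertex.

; LightBurn 1.6.03
; GRBL device profile, absolute coords
G21
G90
G0 X37.125 Y121.776
M3 S191
G01 X52.218 Y121.776 F2224
G01 X52.218 Y92.038
G01 X37.125 Y92.038
G01 X37.125 Y121.776
M5
G0 X78.916 Y39.347
M3 S495
G01 X112.331 Y143.461 F1803
G01 X126.107 Y98.480
G01 X35.493 Y89.533
G01 X43.403 Y115.065
M5
G0 X100.181 Y109.575
M3 S191
G01 X89.573 Y135.186 F2224
G01 X63.962 Y145.794
G01 X38.351 Y135.186
G01 X27.743 Y109.575
G01 X38.351 Y83.964
G01 X63.962 Y73.356
G01 X89.573 Y83.964
G01 X100.181 Y109.575
M5
G0 X35.926 Y132.248
M3 S191
G01 X39.390 Y137.280 F2224
G01 X45.398 Y138.388
G01 X50.430 Y134.924
G01 X51.538 Y128.916
G01 X48.074 Y123.884
G01 X42.066 Y122.776
G01 X37.034 Y126.240
G01 X35.926 Y132.248
M5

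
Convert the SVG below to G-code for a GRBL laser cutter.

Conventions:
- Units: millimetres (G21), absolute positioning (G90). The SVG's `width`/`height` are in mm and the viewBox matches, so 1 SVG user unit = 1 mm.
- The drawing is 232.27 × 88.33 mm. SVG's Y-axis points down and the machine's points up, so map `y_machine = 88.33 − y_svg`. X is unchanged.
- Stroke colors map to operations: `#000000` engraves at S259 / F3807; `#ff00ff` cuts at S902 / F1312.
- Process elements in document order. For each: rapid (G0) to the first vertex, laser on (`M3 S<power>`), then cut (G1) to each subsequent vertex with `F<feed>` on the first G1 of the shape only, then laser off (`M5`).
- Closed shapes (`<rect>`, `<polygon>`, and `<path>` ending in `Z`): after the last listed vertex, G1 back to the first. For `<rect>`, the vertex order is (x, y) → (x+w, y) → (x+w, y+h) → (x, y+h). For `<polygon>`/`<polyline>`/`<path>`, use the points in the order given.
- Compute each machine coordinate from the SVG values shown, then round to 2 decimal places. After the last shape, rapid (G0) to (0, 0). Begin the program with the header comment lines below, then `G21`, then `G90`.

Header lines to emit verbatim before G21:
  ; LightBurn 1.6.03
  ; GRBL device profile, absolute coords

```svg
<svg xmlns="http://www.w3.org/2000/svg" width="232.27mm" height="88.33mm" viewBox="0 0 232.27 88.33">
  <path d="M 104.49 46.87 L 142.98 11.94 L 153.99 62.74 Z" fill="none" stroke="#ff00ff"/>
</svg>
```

; LightBurn 1.6.03
; GRBL device profile, absolute coords
G21
G90
G0 X104.49 Y41.46
M3 S902
G1 X142.98 Y76.39 F1312
G1 X153.99 Y25.59
G1 X104.49 Y41.46
M5
G0 X0.00 Y0.00

1 u = 1 mm; y_m = 88.33 − y.

[1] `<path>` regular polygon, #ff00ff→cut S902 F1312: (104.49,41.46) → (142.98,76.39) → (153.99,25.59) → (104.49,41.46) (closed)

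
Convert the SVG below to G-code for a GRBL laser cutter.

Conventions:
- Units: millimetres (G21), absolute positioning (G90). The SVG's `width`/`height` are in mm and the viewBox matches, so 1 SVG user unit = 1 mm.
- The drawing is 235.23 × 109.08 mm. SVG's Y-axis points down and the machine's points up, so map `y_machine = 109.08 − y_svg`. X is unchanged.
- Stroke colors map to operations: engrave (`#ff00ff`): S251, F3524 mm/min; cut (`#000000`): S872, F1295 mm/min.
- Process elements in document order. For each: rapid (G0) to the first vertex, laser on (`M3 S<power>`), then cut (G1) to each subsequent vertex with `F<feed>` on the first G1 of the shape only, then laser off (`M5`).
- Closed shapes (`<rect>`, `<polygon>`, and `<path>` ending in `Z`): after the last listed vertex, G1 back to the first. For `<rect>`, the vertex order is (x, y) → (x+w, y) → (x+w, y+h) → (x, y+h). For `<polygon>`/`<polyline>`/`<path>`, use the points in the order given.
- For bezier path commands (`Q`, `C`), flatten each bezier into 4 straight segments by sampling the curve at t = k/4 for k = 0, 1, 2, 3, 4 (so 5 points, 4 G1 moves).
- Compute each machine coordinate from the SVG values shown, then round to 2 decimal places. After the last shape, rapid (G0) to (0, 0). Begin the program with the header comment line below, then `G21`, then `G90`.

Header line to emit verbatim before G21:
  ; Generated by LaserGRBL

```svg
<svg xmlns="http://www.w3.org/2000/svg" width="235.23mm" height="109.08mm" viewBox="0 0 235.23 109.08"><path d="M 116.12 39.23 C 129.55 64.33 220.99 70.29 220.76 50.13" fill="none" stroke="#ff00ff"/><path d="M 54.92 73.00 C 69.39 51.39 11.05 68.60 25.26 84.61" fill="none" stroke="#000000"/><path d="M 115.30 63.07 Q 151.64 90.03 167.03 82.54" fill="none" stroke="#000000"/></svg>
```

Since the viewBox matches the mm dimensions, user units are millimetres directly. The only transform is the Y-flip y_m = 109.08 − y_svg.

Shape 1 is a cubic bezier drawn with `<path>`. Its stroke #ff00ff means engrave at S251, F3524. After flipping Y the toolpath is (116.12,69.85) → (138.17,54.72) → (173.56,47.43) → (206.40,48.62) → (220.76,58.95).

Shape 2 is a cubic bezier drawn with `<path>`. Its stroke #000000 means cut at S872, F1295. After flipping Y the toolpath is (54.92,36.08) → (54.39,45.63) → (40.19,44.38) → (25.93,36.08) → (25.26,24.47).

Shape 3 is a quadratic bezier drawn with `<path>`. Its stroke #000000 means cut at S872, F1295. After flipping Y the toolpath is (115.30,46.01) → (132.16,34.68) → (146.40,27.66) → (158.03,24.95) → (167.03,26.54).

; Generated by LaserGRBL
G21
G90
G0 X116.12 Y69.85
M3 S251
G1 X138.17 Y54.72 F3524
G1 X173.56 Y47.43
G1 X206.40 Y48.62
G1 X220.76 Y58.95
M5
G0 X54.92 Y36.08
M3 S872
G1 X54.39 Y45.63 F1295
G1 X40.19 Y44.38
G1 X25.93 Y36.08
G1 X25.26 Y24.47
M5
G0 X115.30 Y46.01
M3 S872
G1 X132.16 Y34.68 F1295
G1 X146.40 Y27.66
G1 X158.03 Y24.95
G1 X167.03 Y26.54
M5
G0 X0.00 Y0.00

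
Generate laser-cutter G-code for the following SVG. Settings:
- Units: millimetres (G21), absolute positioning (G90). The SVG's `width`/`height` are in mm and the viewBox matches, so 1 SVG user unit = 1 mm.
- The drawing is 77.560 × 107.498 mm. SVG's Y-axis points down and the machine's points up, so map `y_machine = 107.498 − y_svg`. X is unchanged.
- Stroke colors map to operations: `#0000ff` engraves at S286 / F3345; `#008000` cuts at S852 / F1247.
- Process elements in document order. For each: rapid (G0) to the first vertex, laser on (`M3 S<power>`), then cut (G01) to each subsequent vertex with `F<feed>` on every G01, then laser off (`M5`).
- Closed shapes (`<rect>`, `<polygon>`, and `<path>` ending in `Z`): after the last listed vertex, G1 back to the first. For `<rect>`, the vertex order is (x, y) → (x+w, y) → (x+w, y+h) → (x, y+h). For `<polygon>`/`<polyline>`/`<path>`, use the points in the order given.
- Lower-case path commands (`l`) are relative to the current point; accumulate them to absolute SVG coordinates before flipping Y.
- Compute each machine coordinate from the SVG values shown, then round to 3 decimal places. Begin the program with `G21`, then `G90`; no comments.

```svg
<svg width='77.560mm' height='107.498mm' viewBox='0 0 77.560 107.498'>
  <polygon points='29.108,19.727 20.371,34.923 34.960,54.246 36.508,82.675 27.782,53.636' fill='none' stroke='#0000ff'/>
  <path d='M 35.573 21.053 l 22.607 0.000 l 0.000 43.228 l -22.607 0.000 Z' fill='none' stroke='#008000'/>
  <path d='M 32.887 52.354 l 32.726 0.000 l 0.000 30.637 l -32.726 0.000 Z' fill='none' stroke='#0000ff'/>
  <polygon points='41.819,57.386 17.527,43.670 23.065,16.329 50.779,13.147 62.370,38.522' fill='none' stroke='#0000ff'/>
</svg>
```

G21
G90
G0 X29.108 Y87.771
M3 S286
G01 X20.371 Y72.575 F3345
G01 X34.960 Y53.252 F3345
G01 X36.508 Y24.823 F3345
G01 X27.782 Y53.862 F3345
G01 X29.108 Y87.771 F3345
M5
G0 X35.573 Y86.445
M3 S852
G01 X58.180 Y86.445 F1247
G01 X58.180 Y43.217 F1247
G01 X35.573 Y43.217 F1247
G01 X35.573 Y86.445 F1247
M5
G0 X32.887 Y55.144
M3 S286
G01 X65.613 Y55.144 F3345
G01 X65.613 Y24.507 F3345
G01 X32.887 Y24.507 F3345
G01 X32.887 Y55.144 F3345
M5
G0 X41.819 Y50.112
M3 S286
G01 X17.527 Y63.828 F3345
G01 X23.065 Y91.169 F3345
G01 X50.779 Y94.351 F3345
G01 X62.370 Y68.976 F3345
G01 X41.819 Y50.112 F3345
M5

1 u = 1 mm; y_m = 107.498 − y.

[1] `<polygon>` closed polygon, #0000ff→engrave S286 F3345: (29.108,87.771) → (20.371,72.575) → (34.960,53.252) → (36.508,24.823) → (27.782,53.862) → (29.108,87.771) (closed)

[2] `<path>` rectangle, #008000→cut S852 F1247: (35.573,86.445) → (58.180,86.445) → (58.180,43.217) → (35.573,43.217) → (35.573,86.445) (closed)

[3] `<path>` rectangle, #0000ff→engrave S286 F3345: (32.887,55.144) → (65.613,55.144) → (65.613,24.507) → (32.887,24.507) → (32.887,55.144) (closed)

[4] `<polygon>` regular polygon, #0000ff→engrave S286 F3345: (41.819,50.112) → (17.527,63.828) → (23.065,91.169) → (50.779,94.351) → (62.370,68.976) → (41.819,50.112) (closed)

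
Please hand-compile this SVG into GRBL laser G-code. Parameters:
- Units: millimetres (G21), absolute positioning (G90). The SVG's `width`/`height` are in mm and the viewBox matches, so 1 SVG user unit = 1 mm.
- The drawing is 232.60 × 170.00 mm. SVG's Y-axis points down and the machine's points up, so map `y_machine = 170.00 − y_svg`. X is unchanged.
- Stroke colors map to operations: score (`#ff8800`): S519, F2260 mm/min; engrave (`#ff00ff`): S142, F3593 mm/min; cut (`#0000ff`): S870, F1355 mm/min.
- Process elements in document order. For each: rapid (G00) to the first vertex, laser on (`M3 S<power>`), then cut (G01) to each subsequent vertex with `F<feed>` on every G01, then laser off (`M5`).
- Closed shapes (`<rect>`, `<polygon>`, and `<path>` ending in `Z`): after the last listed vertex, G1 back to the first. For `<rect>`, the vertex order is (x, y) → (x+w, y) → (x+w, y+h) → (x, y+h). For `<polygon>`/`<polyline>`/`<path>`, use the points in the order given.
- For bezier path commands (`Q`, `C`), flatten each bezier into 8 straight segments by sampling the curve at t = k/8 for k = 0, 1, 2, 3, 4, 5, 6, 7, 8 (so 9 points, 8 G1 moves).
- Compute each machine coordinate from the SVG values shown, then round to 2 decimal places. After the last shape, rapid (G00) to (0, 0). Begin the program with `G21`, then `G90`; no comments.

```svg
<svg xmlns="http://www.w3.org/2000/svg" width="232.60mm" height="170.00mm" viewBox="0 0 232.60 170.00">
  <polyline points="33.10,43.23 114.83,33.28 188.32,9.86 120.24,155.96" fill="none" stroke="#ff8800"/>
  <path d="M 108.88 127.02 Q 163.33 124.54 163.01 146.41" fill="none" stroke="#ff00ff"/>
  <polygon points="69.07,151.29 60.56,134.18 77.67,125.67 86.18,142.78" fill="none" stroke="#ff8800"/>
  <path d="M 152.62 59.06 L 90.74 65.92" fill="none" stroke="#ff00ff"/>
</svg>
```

G21
G90
G00 X33.10 Y126.77
M3 S519
G01 X114.83 Y136.72 F2260
G01 X188.32 Y160.14 F2260
G01 X120.24 Y14.04 F2260
M5
G00 X108.88 Y42.98
M3 S142
G01 X121.64 Y43.22 F3593
G01 X132.68 Y42.70 F3593
G01 X142.02 Y41.42 F3593
G01 X149.64 Y39.37 F3593
G01 X155.55 Y36.57 F3593
G01 X159.75 Y33.00 F3593
G01 X162.23 Y28.68 F3593
G01 X163.01 Y23.59 F3593
M5
G00 X69.07 Y18.71
M3 S519
G01 X60.56 Y35.82 F2260
G01 X77.67 Y44.33 F2260
G01 X86.18 Y27.22 F2260
G01 X69.07 Y18.71 F2260
M5
G00 X152.62 Y110.94
M3 S142
G01 X90.74 Y104.08 F3593
M5
G00 X0.00 Y0.00

viewBox `0 0 232.60 170.00` with mm width/height → 1 unit = 1 mm. Flip: y_m = 170.00 − y_svg.

**Shape 1** — `<polyline>` open polyline, stroke `#ff8800` → score (S519, F2260). Machine vertices: (33.10,126.77) → (114.83,136.72) → (188.32,160.14) → (120.24,14.04). Open path.

**Shape 2** — `<path>` quadratic bezier, stroke `#ff00ff` → engrave (S142, F3593). Control points (SVG): P0=(108.88,127.02), P1=(163.33,124.54), P2=(163.01,146.41); sampled at t=k/8. Machine vertices: (108.88,42.98) → (121.64,43.22) → (132.68,42.70) → (142.02,41.42) → (149.64,39.37) → (155.55,36.57) → (159.75,33.00) → (162.23,28.68) → (163.01,23.59). Open path.

**Shape 3** — `<polygon>` regular polygon, stroke `#ff8800` → score (S519, F2260). Machine vertices: (69.07,18.71) → (60.56,35.82) → (77.67,44.33) → (86.18,27.22) → (69.07,18.71). Closed: final G1 returns to the first vertex.

**Shape 4** — `<path>` line segment, stroke `#ff00ff` → engrave (S142, F3593). Machine vertices: (152.62,110.94) → (90.74,104.08). Open path.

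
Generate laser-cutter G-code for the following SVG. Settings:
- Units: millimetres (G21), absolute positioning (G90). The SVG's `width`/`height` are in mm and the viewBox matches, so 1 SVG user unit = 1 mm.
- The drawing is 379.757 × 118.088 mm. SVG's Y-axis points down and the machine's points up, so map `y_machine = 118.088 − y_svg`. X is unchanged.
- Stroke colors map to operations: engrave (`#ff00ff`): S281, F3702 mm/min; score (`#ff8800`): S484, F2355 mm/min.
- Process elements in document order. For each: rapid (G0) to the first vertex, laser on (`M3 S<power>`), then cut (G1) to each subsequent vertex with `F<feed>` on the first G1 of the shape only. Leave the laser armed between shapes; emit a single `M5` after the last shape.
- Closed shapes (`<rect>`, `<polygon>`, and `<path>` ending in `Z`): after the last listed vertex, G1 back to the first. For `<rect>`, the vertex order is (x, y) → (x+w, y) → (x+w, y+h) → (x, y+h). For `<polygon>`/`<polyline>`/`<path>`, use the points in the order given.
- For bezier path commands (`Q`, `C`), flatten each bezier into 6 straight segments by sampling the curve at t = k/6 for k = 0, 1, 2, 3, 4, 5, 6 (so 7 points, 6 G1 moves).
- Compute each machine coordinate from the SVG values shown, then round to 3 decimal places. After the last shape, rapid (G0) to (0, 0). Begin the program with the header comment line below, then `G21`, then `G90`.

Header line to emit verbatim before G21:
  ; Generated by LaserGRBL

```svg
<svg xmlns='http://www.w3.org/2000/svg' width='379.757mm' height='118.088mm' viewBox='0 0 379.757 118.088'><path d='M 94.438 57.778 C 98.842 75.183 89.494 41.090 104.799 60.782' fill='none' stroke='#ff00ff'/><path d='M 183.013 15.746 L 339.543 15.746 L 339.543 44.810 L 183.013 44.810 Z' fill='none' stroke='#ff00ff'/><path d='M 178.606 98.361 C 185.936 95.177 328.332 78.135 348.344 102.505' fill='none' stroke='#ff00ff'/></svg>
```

1 u = 1 mm; y_m = 118.088 − y.

[1] `<path>` cubic bezier, #ff00ff→engrave S281 F3702: (94.438,60.310) → (95.672,55.412) → (95.680,56.172) → (95.531,59.666) → (96.289,62.969) → (99.023,63.157) → (104.799,57.306)

[2] `<path>` rectangle, #ff00ff→engrave S281 F3702: (183.013,102.342) → (339.543,102.342) → (339.543,73.278) → (183.013,73.278) → (183.013,102.342) (closed)

[3] `<path>` cubic bezier, #ff00ff→engrave S281 F3702: (178.606,19.727) → (192.335,22.218) → (221.423,25.483) → (258.719,27.988) → (297.073,28.196) → (329.331,24.573) → (348.344,15.583)

; Generated by LaserGRBL
G21
G90
G0 X94.438 Y60.310
M3 S281
G1 X95.672 Y55.412 F3702
G1 X95.680 Y56.172
G1 X95.531 Y59.666
G1 X96.289 Y62.969
G1 X99.023 Y63.157
G1 X104.799 Y57.306
G0 X183.013 Y102.342
M3 S281
G1 X339.543 Y102.342 F3702
G1 X339.543 Y73.278
G1 X183.013 Y73.278
G1 X183.013 Y102.342
G0 X178.606 Y19.727
M3 S281
G1 X192.335 Y22.218 F3702
G1 X221.423 Y25.483
G1 X258.719 Y27.988
G1 X297.073 Y28.196
G1 X329.331 Y24.573
G1 X348.344 Y15.583
M5
G0 X0.000 Y0.000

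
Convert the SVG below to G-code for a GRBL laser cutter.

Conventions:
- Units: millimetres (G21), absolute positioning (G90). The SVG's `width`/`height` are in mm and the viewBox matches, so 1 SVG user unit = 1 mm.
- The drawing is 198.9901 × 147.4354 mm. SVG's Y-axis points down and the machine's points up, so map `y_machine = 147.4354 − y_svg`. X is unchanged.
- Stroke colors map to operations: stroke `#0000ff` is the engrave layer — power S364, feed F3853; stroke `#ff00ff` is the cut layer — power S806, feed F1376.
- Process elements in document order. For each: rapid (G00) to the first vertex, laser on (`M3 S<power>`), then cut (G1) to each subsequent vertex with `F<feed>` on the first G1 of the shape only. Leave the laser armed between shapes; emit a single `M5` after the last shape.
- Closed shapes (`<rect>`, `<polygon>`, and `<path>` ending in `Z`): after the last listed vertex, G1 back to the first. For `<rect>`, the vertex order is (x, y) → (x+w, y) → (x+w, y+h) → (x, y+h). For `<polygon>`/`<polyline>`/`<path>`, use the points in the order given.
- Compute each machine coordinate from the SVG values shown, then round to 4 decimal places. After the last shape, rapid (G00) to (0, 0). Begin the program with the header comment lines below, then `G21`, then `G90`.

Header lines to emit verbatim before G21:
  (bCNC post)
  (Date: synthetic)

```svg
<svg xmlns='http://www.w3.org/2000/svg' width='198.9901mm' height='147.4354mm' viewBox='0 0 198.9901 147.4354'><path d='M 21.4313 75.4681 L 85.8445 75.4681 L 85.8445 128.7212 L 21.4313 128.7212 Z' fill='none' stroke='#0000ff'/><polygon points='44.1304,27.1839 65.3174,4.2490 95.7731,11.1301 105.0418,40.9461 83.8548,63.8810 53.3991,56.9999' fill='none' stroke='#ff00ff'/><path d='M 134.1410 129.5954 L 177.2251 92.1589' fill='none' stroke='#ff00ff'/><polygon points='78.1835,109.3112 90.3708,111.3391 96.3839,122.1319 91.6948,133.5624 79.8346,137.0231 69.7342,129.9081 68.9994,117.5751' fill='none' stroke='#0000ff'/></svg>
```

(bCNC post)
(Date: synthetic)
G21
G90
G00 X21.4313 Y71.9673
M3 S364
G1 X85.8445 Y71.9673 F3853
G1 X85.8445 Y18.7142
G1 X21.4313 Y18.7142
G1 X21.4313 Y71.9673
G00 X44.1304 Y120.2515
M3 S806
G1 X65.3174 Y143.1864 F1376
G1 X95.7731 Y136.3053
G1 X105.0418 Y106.4893
G1 X83.8548 Y83.5544
G1 X53.3991 Y90.4355
G1 X44.1304 Y120.2515
G00 X134.1410 Y17.8400
M3 S806
G1 X177.2251 Y55.2765 F1376
G00 X78.1835 Y38.1242
M3 S364
G1 X90.3708 Y36.0963 F3853
G1 X96.3839 Y25.3035
G1 X91.6948 Y13.8730
G1 X79.8346 Y10.4123
G1 X69.7342 Y17.5273
G1 X68.9994 Y29.8603
G1 X78.1835 Y38.1242
M5
G00 X0.0000 Y0.0000

1 u = 1 mm; y_m = 147.4354 − y.

[1] `<path>` rectangle, #0000ff→engrave S364 F3853: (21.4313,71.9673) → (85.8445,71.9673) → (85.8445,18.7142) → (21.4313,18.7142) → (21.4313,71.9673) (closed)

[2] `<polygon>` regular polygon, #ff00ff→cut S806 F1376: (44.1304,120.2515) → (65.3174,143.1864) → (95.7731,136.3053) → (105.0418,106.4893) → (83.8548,83.5544) → (53.3991,90.4355) → (44.1304,120.2515) (closed)

[3] `<path>` line segment, #ff00ff→cut S806 F1376: (134.1410,17.8400) → (177.2251,55.2765)

[4] `<polygon>` regular polygon, #0000ff→engrave S364 F3853: (78.1835,38.1242) → (90.3708,36.0963) → (96.3839,25.3035) → (91.6948,13.8730) → (79.8346,10.4123) → (69.7342,17.5273) → (68.9994,29.8603) → (78.1835,38.1242) (closed)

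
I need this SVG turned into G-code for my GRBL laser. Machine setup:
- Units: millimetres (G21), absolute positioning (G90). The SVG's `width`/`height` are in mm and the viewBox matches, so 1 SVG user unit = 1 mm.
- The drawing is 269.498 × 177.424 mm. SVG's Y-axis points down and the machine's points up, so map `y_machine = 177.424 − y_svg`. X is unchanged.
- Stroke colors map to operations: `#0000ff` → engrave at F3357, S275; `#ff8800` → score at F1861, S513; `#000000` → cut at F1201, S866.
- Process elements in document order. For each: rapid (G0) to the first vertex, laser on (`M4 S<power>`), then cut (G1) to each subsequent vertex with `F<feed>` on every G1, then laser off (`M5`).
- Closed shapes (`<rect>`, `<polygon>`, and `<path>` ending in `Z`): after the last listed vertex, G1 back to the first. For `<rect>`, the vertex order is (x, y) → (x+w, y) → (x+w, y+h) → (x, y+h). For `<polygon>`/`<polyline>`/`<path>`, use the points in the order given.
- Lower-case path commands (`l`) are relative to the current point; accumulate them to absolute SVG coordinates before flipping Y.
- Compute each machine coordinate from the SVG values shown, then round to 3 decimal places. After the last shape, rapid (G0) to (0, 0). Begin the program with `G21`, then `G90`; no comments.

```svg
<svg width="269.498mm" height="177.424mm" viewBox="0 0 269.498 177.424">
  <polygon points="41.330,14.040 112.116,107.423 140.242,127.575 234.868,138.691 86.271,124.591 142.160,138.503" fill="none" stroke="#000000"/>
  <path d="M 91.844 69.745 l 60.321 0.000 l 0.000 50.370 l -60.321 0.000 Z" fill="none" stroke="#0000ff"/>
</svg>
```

G21
G90
G0 X41.330 Y163.384
M4 S866
G1 X112.116 Y70.001 F1201
G1 X140.242 Y49.849 F1201
G1 X234.868 Y38.733 F1201
G1 X86.271 Y52.833 F1201
G1 X142.160 Y38.921 F1201
G1 X41.330 Y163.384 F1201
M5
G0 X91.844 Y107.679
M4 S275
G1 X152.165 Y107.679 F3357
G1 X152.165 Y57.309 F3357
G1 X91.844 Y57.309 F3357
G1 X91.844 Y107.679 F3357
M5
G0 X0.000 Y0.000

1 u = 1 mm; y_m = 177.424 − y.

[1] `<polygon>` closed polygon, #000000→cut S866 F1201: (41.330,163.384) → (112.116,70.001) → (140.242,49.849) → (234.868,38.733) → (86.271,52.833) → (142.160,38.921) → (41.330,163.384) (closed)

[2] `<path>` rectangle, #0000ff→engrave S275 F3357: (91.844,107.679) → (152.165,107.679) → (152.165,57.309) → (91.844,57.309) → (91.844,107.679) (closed)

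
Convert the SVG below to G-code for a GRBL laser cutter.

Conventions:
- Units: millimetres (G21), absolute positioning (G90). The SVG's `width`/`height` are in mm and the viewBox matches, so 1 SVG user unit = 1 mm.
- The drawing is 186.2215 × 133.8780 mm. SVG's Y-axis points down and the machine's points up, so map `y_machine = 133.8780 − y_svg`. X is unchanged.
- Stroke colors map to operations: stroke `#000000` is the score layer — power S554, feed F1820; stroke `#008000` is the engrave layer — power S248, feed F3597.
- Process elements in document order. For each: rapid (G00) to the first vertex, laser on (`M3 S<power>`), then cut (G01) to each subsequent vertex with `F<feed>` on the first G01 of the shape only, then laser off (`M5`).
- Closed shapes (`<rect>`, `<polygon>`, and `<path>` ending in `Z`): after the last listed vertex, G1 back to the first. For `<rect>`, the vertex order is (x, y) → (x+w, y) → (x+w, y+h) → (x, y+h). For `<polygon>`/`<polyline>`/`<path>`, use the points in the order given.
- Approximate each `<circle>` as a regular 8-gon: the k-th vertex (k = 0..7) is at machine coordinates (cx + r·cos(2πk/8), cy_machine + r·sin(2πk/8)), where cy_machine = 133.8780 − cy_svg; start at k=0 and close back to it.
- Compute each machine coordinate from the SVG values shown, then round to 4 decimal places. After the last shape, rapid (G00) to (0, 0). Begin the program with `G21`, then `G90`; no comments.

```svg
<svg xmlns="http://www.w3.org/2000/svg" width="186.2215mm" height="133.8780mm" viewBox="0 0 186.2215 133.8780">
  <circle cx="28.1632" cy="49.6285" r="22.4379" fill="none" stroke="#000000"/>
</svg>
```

G21
G90
G00 X50.6011 Y84.2495
M3 S554
G01 X44.0292 Y100.1155 F1820
G01 X28.1632 Y106.6874
G01 X12.2972 Y100.1155
G01 X5.7253 Y84.2495
G01 X12.2972 Y68.3835
G01 X28.1632 Y61.8116
G01 X44.0292 Y68.3835
G01 X50.6011 Y84.2495
M5
G00 X0.0000 Y0.0000

1 u = 1 mm; y_m = 133.8780 − y.

[1] `<circle>` circle, #000000→score S554 F1820: (50.6011,84.2495) → (44.0292,100.1155) → (28.1632,106.6874) → (12.2972,100.1155) → (5.7253,84.2495) → (12.2972,68.3835) → (28.1632,61.8116) → (44.0292,68.3835) → (50.6011,84.2495) (closed)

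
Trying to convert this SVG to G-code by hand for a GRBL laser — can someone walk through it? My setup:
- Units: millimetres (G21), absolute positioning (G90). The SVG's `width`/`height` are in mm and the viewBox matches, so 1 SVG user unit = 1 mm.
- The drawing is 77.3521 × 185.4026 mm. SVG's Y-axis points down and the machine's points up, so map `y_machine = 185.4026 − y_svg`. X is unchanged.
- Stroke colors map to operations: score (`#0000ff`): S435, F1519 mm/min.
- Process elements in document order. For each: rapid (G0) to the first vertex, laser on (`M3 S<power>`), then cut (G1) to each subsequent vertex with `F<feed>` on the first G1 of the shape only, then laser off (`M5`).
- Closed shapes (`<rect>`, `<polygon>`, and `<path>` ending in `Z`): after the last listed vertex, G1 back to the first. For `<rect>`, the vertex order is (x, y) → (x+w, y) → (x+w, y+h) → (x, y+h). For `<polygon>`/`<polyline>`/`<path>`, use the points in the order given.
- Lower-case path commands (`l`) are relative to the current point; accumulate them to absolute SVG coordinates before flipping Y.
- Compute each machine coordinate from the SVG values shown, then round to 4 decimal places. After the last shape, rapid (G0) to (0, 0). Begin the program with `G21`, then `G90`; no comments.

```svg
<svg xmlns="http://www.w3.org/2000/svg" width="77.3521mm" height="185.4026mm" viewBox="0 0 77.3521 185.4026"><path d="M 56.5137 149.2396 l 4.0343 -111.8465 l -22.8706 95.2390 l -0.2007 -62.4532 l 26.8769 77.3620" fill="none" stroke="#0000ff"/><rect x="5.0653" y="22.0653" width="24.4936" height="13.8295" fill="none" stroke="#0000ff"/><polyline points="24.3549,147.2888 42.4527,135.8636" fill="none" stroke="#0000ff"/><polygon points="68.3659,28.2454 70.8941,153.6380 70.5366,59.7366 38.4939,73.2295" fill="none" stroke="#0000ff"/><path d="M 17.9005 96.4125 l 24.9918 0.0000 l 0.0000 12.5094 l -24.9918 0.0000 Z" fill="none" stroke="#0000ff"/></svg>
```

1 u = 1 mm; y_m = 185.4026 − y.

[1] `<path>` open polyline, #0000ff→score S435 F1519: (56.5137,36.1630) → (60.5480,148.0095) → (37.6774,52.7705) → (37.4767,115.2237) → (64.3536,37.8617)

[2] `<rect>` rectangle, #0000ff→score S435 F1519: (5.0653,163.3373) → (29.5589,163.3373) → (29.5589,149.5078) → (5.0653,149.5078) → (5.0653,163.3373) (closed)

[3] `<polyline>` line segment, #0000ff→score S435 F1519: (24.3549,38.1138) → (42.4527,49.5390)

[4] `<polygon>` closed polygon, #0000ff→score S435 F1519: (68.3659,157.1572) → (70.8941,31.7646) → (70.5366,125.6660) → (38.4939,112.1731) → (68.3659,157.1572) (closed)

[5] `<path>` rectangle, #0000ff→score S435 F1519: (17.9005,88.9901) → (42.8923,88.9901) → (42.8923,76.4807) → (17.9005,76.4807) → (17.9005,88.9901) (closed)

G21
G90
G0 X56.5137 Y36.1630
M3 S435
G1 X60.5480 Y148.0095 F1519
G1 X37.6774 Y52.7705
G1 X37.4767 Y115.2237
G1 X64.3536 Y37.8617
M5
G0 X5.0653 Y163.3373
M3 S435
G1 X29.5589 Y163.3373 F1519
G1 X29.5589 Y149.5078
G1 X5.0653 Y149.5078
G1 X5.0653 Y163.3373
M5
G0 X24.3549 Y38.1138
M3 S435
G1 X42.4527 Y49.5390 F1519
M5
G0 X68.3659 Y157.1572
M3 S435
G1 X70.8941 Y31.7646 F1519
G1 X70.5366 Y125.6660
G1 X38.4939 Y112.1731
G1 X68.3659 Y157.1572
M5
G0 X17.9005 Y88.9901
M3 S435
G1 X42.8923 Y88.9901 F1519
G1 X42.8923 Y76.4807
G1 X17.9005 Y76.4807
G1 X17.9005 Y88.9901
M5
G0 X0.0000 Y0.0000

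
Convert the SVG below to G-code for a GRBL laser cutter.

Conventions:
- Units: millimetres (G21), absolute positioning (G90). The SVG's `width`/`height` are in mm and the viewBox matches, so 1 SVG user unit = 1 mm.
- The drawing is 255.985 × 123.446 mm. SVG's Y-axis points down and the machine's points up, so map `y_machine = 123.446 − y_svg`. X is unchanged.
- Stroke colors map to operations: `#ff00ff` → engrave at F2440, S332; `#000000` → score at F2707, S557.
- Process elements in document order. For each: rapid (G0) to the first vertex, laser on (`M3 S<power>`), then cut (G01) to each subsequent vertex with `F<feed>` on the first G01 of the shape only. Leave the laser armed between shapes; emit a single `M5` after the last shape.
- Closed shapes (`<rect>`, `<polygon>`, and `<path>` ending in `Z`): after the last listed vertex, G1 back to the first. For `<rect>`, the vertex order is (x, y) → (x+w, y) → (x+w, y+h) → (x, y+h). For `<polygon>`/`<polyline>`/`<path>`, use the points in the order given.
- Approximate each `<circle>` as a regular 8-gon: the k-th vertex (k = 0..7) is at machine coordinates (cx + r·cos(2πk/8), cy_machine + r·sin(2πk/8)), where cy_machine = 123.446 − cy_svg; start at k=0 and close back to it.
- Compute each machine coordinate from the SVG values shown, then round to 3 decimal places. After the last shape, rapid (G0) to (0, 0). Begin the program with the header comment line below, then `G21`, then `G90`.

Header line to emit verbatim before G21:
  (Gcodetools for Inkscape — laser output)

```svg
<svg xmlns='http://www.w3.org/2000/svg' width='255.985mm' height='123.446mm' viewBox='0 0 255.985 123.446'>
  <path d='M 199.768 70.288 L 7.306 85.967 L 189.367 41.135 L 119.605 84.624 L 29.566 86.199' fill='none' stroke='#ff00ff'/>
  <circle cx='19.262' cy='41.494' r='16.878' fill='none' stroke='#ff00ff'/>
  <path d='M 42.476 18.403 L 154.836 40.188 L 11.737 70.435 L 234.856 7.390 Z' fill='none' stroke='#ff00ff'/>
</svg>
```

(Gcodetools for Inkscape — laser output)
G21
G90
G0 X199.768 Y53.158
M3 S332
G01 X7.306 Y37.479 F2440
G01 X189.367 Y82.311
G01 X119.605 Y38.822
G01 X29.566 Y37.247
G0 X36.140 Y81.952
M3 S332
G01 X31.197 Y93.887 F2440
G01 X19.262 Y98.830
G01 X7.327 Y93.887
G01 X2.384 Y81.952
G01 X7.327 Y70.017
G01 X19.262 Y65.074
G01 X31.197 Y70.017
G01 X36.140 Y81.952
G0 X42.476 Y105.043
M3 S332
G01 X154.836 Y83.258 F2440
G01 X11.737 Y53.011
G01 X234.856 Y116.056
G01 X42.476 Y105.043
M5
G0 X0.000 Y0.000

Since the viewBox matches the mm dimensions, user units are millimetres directly. The only transform is the Y-flip y_m = 123.446 − y_svg.

Shape 1 is a open polyline drawn with `<path>`. Its stroke #ff00ff means engrave at S332, F2440. After flipping Y the toolpath is (199.768,53.158) → (7.306,37.479) → (189.367,82.311) → (119.605,38.822) → (29.566,37.247).

Shape 2 is a circle drawn with `<circle>`. Its stroke #ff00ff means engrave at S332, F2440. After flipping Y the toolpath is (36.140,81.952) → (31.197,93.887) → (19.262,98.830) → (7.327,93.887) → (2.384,81.952) → (7.327,70.017) → (19.262,65.074) → (31.197,70.017) → (36.140,81.952), returning to the start.

Shape 3 is a closed polygon drawn with `<path>`. Its stroke #ff00ff means engrave at S332, F2440. After flipping Y the toolpath is (42.476,105.043) → (154.836,83.258) → (11.737,53.011) → (234.856,116.056) → (42.476,105.043), returning to the start.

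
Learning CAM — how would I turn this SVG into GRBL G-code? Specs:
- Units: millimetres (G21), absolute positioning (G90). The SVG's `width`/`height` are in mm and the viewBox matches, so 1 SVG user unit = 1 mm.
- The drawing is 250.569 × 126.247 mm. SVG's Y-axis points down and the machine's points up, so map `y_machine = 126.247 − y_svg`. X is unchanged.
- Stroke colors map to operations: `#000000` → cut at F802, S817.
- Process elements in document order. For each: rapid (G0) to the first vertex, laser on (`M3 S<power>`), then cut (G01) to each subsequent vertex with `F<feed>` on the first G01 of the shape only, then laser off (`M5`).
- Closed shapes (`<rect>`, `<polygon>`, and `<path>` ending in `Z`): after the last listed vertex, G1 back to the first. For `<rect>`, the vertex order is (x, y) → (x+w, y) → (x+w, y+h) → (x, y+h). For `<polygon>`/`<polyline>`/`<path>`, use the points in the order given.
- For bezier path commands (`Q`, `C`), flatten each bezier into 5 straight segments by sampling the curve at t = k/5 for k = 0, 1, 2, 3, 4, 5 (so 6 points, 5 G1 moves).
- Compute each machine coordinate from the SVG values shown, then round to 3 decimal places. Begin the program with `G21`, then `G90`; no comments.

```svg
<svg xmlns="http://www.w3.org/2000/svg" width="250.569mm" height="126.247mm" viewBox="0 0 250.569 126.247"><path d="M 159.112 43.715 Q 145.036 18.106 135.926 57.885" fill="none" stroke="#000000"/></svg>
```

G21
G90
G0 X159.112 Y82.532
M3 S817
G01 X153.680 Y90.160 F802
G01 X148.646 Y92.557
G01 X144.009 Y89.723
G01 X139.769 Y81.658
G01 X135.926 Y68.362
M5

1 u = 1 mm; y_m = 126.247 − y.

[1] `<path>` quadratic bezier, #000000→cut S817 F802: (159.112,82.532) → (153.680,90.160) → (148.646,92.557) → (144.009,89.723) → (139.769,81.658) → (135.926,68.362)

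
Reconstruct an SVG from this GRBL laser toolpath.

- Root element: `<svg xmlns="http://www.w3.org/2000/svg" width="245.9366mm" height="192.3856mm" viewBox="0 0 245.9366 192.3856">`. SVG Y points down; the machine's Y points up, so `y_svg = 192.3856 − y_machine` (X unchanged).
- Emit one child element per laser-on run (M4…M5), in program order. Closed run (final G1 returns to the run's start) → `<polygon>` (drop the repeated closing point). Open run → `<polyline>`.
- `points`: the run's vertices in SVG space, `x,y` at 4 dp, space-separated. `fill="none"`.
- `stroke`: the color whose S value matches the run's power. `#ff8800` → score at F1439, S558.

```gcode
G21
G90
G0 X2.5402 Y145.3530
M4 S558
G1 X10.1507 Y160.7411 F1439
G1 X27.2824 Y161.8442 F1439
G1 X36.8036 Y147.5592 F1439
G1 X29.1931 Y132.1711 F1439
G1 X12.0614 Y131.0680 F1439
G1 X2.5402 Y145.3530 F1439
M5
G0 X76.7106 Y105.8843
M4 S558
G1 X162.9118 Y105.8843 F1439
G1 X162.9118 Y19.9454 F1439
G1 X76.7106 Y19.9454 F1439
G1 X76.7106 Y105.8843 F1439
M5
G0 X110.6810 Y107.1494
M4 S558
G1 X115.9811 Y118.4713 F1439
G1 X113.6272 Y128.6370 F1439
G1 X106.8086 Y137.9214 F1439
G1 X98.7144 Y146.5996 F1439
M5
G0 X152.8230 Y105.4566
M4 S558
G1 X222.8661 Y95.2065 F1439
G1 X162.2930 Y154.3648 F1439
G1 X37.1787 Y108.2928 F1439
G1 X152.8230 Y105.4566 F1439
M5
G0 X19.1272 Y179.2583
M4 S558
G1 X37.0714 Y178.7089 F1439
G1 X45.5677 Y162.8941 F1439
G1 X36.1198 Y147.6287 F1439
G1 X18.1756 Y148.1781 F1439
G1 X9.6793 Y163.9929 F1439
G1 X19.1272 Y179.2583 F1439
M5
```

Each laser-on run becomes one SVG element. Flip Y back into SVG space with y_svg = 192.3856 − y_machine. Every run uses S558, so all elements get stroke `#ff8800` (score).

Run 1: The run returns to its start, so emit a `<polygon>` with points (Y-flipped): 2.5402,47.0326 10.1507,31.6445 27.2824,30.5414 36.8036,44.8264 29.1931,60.2145 12.0614,61.3176.

Run 2: The run returns to its start, so emit a `<polygon>` with points (Y-flipped): 76.7106,86.5013 162.9118,86.5013 162.9118,172.4402 76.7106,172.4402.

Run 3: The run is open, so emit a `<polyline>` with points (Y-flipped): 110.6810,85.2362 115.9811,73.9143 113.6272,63.7486 106.8086,54.4642 98.7144,45.7860.

Run 4: The run returns to its start, so emit a `<polygon>` with points (Y-flipped): 152.8230,86.9290 222.8661,97.1791 162.2930,38.0208 37.1787,84.0928.

Run 5: The run returns to its start, so emit a `<polygon>` with points (Y-flipped): 19.1272,13.1273 37.0714,13.6767 45.5677,29.4915 36.1198,44.7569 18.1756,44.2075 9.6793,28.3927.

<svg xmlns="http://www.w3.org/2000/svg" width="245.9366mm" height="192.3856mm" viewBox="0 0 245.9366 192.3856">
  <polygon points="2.5402,47.0326 10.1507,31.6445 27.2824,30.5414 36.8036,44.8264 29.1931,60.2145 12.0614,61.3176" fill="none" stroke="#ff8800"/>
  <polygon points="76.7106,86.5013 162.9118,86.5013 162.9118,172.4402 76.7106,172.4402" fill="none" stroke="#ff8800"/>
  <polyline points="110.6810,85.2362 115.9811,73.9143 113.6272,63.7486 106.8086,54.4642 98.7144,45.7860" fill="none" stroke="#ff8800"/>
  <polygon points="152.8230,86.9290 222.8661,97.1791 162.2930,38.0208 37.1787,84.0928" fill="none" stroke="#ff8800"/>
  <polygon points="19.1272,13.1273 37.0714,13.6767 45.5677,29.4915 36.1198,44.7569 18.1756,44.2075 9.6793,28.3927" fill="none" stroke="#ff8800"/>
</svg>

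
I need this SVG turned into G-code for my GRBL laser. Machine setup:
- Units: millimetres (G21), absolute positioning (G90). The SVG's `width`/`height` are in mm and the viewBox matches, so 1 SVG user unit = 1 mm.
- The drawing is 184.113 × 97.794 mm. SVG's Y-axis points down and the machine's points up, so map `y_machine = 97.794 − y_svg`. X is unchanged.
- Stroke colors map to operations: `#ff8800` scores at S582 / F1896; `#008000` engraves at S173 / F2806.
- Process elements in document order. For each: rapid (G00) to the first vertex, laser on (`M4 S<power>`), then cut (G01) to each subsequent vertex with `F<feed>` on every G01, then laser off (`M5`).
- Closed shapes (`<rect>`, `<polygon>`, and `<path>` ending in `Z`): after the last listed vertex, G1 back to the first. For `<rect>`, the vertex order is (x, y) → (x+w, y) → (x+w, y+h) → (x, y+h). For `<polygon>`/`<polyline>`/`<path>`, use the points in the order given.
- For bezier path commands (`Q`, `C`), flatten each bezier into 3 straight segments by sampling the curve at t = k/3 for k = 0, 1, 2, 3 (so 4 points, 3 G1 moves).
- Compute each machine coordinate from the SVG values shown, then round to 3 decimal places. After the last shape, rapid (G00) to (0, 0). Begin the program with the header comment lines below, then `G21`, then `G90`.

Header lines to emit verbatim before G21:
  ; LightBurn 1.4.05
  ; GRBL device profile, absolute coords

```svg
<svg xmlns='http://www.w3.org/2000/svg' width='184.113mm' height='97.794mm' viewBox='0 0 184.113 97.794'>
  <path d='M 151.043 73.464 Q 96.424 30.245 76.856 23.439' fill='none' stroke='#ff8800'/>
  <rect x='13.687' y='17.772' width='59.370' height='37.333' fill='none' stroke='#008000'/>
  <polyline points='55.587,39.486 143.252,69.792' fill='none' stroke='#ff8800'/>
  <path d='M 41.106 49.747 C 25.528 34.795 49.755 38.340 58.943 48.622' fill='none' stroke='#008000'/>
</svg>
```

; LightBurn 1.4.05
; GRBL device profile, absolute coords
G21
G90
G00 X151.043 Y24.330
M4 S582
G01 X118.525 Y49.097 F1896
G01 X93.796 Y65.772 F1896
G01 X76.856 Y74.355 F1896
M5
G00 X13.687 Y80.022
M4 S173
G01 X73.057 Y80.022 F2806
G01 X73.057 Y42.689 F2806
G01 X13.687 Y42.689 F2806
G01 X13.687 Y80.022 F2806
M5
G00 X55.587 Y58.308
M4 S582
G01 X143.252 Y28.002 F1896
M5
G00 X41.106 Y48.047
M4 S173
G01 X36.765 Y57.269 F2806
G01 X46.773 Y56.773 F2806
G01 X58.943 Y49.172 F2806
M5
G00 X0.000 Y0.000

viewBox `0 0 184.113 97.794` with mm width/height → 1 unit = 1 mm. Flip: y_m = 97.794 − y_svg.

**Shape 1** — `<path>` quadratic bezier, stroke `#ff8800` → score (S582, F1896). Control points (SVG): P0=(151.043,73.464), P1=(96.424,30.245), P2=(76.856,23.439); sampled at t=k/3. Machine vertices: (151.043,24.330) → (118.525,49.097) → (93.796,65.772) → (76.856,74.355). Open path.

**Shape 2** — `<rect>` rectangle, stroke `#008000` → engrave (S173, F2806). Machine vertices: (13.687,80.022) → (73.057,80.022) → (73.057,42.689) → (13.687,42.689) → (13.687,80.022). Closed: final G1 returns to the first vertex.

**Shape 3** — `<polyline>` line segment, stroke `#ff8800` → score (S582, F1896). Machine vertices: (55.587,58.308) → (143.252,28.002). Open path.

**Shape 4** — `<path>` cubic bezier, stroke `#008000` → engrave (S173, F2806). Control points (SVG): P0=(41.106,49.747), P1=(25.528,34.795), P2=(49.755,38.340), P3=(58.943,48.622); sampled at t=k/3. Machine vertices: (41.106,48.047) → (36.765,57.269) → (46.773,56.773) → (58.943,49.172). Open path.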